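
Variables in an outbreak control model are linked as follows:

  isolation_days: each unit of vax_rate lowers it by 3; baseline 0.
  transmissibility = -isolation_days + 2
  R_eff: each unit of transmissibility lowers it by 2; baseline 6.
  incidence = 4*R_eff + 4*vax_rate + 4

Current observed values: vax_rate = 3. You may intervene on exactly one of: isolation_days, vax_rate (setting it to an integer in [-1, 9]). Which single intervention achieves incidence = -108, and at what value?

Intervening on isolation_days: incidence = 8*isolation_days + 24. Reaching -108 requires isolation_days = -33/2, not an integer.
Intervening on vax_rate: with other inputs at their observed values, incidence = -20*vax_rate + 12. Solving for -108 gives vax_rate = 6, within [-1, 9].

set vax_rate = 6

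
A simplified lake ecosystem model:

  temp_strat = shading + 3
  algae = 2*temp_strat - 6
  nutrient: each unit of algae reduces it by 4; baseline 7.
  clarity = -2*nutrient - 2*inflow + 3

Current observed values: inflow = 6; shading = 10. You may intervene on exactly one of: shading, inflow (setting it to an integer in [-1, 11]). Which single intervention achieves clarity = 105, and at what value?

Intervening on shading: with other inputs at their observed values, clarity = 16*shading - 23. Solving for 105 gives shading = 8, within [-1, 11].
Intervening on inflow: clarity = -2*inflow + 149. Reaching 105 requires inflow = 22, outside [-1, 11].

set shading = 8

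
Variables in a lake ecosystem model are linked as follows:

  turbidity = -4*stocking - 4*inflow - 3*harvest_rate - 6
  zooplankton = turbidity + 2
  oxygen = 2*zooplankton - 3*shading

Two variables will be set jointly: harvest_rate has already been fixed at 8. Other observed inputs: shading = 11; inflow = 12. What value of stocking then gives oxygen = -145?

With harvest_rate held at 8:
Substituting into the turbidity equation gives turbidity = -4*stocking - 78.
So zooplankton = -4*stocking - 76.
oxygen becomes -8*stocking - 185.
Solve -8*stocking - 185 = -145: stocking = (-145 + 185) / -8 = -5.

stocking = -5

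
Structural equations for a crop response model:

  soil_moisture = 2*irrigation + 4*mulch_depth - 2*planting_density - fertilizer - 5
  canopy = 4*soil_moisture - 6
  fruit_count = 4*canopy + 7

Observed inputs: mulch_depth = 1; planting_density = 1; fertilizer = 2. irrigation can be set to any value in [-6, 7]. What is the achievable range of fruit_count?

-289 to 127

Substituting into the soil_moisture equation gives soil_moisture = 2*irrigation - 5.
Substituting into the canopy equation gives canopy = 8*irrigation - 26.
fruit_count becomes 32*irrigation - 97.
Linear in irrigation, so extremes are at the endpoints: irrigation = -6 gives fruit_count = -289; irrigation = 7 gives fruit_count = 127.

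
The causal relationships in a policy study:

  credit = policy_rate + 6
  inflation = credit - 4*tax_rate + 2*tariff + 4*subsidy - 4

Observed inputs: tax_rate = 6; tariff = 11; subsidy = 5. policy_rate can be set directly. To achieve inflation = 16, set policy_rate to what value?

Substituting into the inflation equation gives inflation = policy_rate + 20.
Solve policy_rate + 20 = 16: policy_rate = (16 - 20) / 1 = -4.

policy_rate = -4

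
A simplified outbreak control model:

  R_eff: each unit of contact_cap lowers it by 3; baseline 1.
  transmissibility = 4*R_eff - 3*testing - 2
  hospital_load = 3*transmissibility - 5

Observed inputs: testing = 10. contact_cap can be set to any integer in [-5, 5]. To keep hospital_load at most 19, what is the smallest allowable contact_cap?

Substituting into the transmissibility equation gives transmissibility = -12*contact_cap - 28.
Substituting into the hospital_load equation gives hospital_load = -36*contact_cap - 89.
Require -36*contact_cap - 89 ≤ 19, so contact_cap ≥ -3.
The smallest integer in [-5, 5] satisfying this is -3.

contact_cap = -3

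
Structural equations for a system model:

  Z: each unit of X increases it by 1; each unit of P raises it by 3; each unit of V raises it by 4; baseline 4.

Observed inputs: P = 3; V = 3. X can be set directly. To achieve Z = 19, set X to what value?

Substituting into the Z equation gives Z = X + 25.
Solve X + 25 = 19: X = (19 - 25) / 1 = -6.

X = -6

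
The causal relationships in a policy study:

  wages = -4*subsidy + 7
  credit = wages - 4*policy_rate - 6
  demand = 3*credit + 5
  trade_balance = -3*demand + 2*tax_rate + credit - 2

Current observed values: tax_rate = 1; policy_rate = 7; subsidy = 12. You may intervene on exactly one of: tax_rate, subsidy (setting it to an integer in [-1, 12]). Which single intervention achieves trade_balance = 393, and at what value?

set subsidy = 6

Intervening on tax_rate: trade_balance = 2*tax_rate + 583. Reaching 393 requires tax_rate = -95, outside [-1, 12].
Intervening on subsidy: with other inputs at their observed values, trade_balance = 32*subsidy + 201. Solving for 393 gives subsidy = 6, within [-1, 12].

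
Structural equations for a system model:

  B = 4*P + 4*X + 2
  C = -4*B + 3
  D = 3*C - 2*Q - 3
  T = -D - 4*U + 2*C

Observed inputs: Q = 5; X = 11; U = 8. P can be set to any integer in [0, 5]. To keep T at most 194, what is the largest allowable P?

P = 2

Substituting into the B equation gives B = 4*P + 46.
Substituting into the C equation gives C = -16*P - 181.
Substituting into the D equation gives D = -48*P - 556.
This gives T = 16*P + 162.
Require 16*P + 162 ≤ 194, so P ≤ 2.
The largest integer in [0, 5] satisfying this is 2.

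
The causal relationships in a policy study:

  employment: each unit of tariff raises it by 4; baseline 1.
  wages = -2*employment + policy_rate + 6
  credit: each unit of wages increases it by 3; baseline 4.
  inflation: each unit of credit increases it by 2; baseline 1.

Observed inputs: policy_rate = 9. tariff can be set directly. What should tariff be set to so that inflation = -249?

tariff = 7

Substituting into the wages equation gives wages = -8*tariff + 13.
Substituting into the credit equation gives credit = -24*tariff + 43.
Substituting into the inflation equation gives inflation = -48*tariff + 87.
Solve -48*tariff + 87 = -249: tariff = (-249 - 87) / -48 = 7.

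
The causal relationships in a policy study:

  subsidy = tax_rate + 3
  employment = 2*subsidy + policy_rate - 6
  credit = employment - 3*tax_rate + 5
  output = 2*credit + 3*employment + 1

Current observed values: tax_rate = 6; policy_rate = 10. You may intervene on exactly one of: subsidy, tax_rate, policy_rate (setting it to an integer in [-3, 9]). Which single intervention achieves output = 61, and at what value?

set tax_rate = 0

Intervening on subsidy: output = 10*subsidy - 5. Reaching 61 requires subsidy = 33/5, not an integer.
Intervening on tax_rate: with other inputs at their observed values, output = 4*tax_rate + 61. Solving for 61 gives tax_rate = 0, within [-3, 9].
Intervening on policy_rate: output = 5*policy_rate + 35. Reaching 61 requires policy_rate = 26/5, not an integer.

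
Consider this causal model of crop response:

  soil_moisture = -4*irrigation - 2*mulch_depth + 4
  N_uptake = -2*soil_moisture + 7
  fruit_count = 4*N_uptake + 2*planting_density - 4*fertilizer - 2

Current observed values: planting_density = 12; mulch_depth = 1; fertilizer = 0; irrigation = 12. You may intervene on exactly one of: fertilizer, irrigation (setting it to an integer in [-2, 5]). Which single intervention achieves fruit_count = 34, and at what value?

set irrigation = 0

Intervening on fertilizer: fruit_count = -4*fertilizer + 418. Reaching 34 requires fertilizer = 96, outside [-2, 5].
Intervening on irrigation: with other inputs at their observed values, fruit_count = 32*irrigation + 34. Solving for 34 gives irrigation = 0, within [-2, 5].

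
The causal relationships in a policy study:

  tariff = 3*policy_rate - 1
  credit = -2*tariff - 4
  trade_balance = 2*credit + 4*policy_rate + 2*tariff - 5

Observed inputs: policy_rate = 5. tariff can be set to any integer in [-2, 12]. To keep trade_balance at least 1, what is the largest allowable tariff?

tariff = 3

Intervening on tariff fixes its value directly, overriding its dependence on policy_rate.
Substituting into the trade_balance equation gives trade_balance = -2*tariff + 7.
Require -2*tariff + 7 ≥ 1, so tariff ≤ 3.
The largest integer in [-2, 12] satisfying this is 3.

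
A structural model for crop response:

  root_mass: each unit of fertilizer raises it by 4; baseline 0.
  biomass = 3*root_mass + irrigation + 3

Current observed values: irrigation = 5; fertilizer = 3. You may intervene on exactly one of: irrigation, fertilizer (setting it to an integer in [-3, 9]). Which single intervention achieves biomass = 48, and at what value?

Intervening on irrigation: with other inputs at their observed values, biomass = irrigation + 39. Solving for 48 gives irrigation = 9, within [-3, 9].
Intervening on fertilizer: biomass = 12*fertilizer + 8. Reaching 48 requires fertilizer = 10/3, not an integer.

set irrigation = 9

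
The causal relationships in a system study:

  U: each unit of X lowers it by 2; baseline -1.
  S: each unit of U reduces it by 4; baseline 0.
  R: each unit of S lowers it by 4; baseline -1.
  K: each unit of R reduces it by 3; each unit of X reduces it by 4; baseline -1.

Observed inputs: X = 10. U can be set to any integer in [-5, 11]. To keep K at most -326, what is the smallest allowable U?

U = 6

Intervening on U fixes its value directly, overriding its dependence on X.
Substituting into the R equation gives R = 16*U - 1.
Substituting into the K equation gives K = -48*U - 38.
Require -48*U - 38 ≤ -326, so U ≥ 6.
The smallest integer in [-5, 11] satisfying this is 6.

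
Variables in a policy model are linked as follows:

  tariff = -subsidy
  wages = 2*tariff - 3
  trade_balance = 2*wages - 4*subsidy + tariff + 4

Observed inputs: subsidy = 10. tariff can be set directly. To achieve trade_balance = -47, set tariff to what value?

tariff = -1

Intervening on tariff fixes its value directly, overriding its dependence on subsidy.
Substituting into the trade_balance equation gives trade_balance = 5*tariff - 42.
Solve 5*tariff - 42 = -47: tariff = (-47 + 42) / 5 = -1.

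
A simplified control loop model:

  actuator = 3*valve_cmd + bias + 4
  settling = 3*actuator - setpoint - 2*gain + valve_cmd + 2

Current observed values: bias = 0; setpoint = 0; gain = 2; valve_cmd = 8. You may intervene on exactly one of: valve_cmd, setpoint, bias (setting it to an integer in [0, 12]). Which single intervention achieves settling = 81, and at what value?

set setpoint = 9

Intervening on valve_cmd: settling = 10*valve_cmd + 10. Reaching 81 requires valve_cmd = 71/10, not an integer.
Intervening on setpoint: with other inputs at their observed values, settling = -setpoint + 90. Solving for 81 gives setpoint = 9, within [0, 12].
Intervening on bias: settling = 3*bias + 90. Reaching 81 requires bias = -3, outside [0, 12].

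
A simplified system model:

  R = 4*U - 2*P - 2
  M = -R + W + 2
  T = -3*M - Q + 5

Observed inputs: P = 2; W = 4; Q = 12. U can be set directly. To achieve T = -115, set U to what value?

Substituting into the R equation gives R = 4*U - 6.
So M = -4*U + 12.
T becomes 12*U - 43.
Solve 12*U - 43 = -115: U = (-115 + 43) / 12 = -6.

U = -6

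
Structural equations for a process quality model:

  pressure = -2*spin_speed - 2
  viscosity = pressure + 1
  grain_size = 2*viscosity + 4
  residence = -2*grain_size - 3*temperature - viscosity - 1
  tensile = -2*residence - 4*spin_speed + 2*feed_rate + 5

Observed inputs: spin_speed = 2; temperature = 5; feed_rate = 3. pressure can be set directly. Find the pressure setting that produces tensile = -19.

pressure = -8

Intervening on pressure fixes its value directly, overriding its dependence on spin_speed.
Substituting into the grain_size equation gives grain_size = 2*pressure + 6.
This gives residence = -5*pressure - 29.
Substituting into the tensile equation gives tensile = 10*pressure + 61.
Solve 10*pressure + 61 = -19: pressure = (-19 - 61) / 10 = -8.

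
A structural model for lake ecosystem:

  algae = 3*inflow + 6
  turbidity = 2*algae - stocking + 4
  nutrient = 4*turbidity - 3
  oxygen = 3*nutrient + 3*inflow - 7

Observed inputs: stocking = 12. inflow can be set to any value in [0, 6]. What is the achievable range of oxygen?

Substituting into the turbidity equation gives turbidity = 6*inflow + 4.
So nutrient = 24*inflow + 13.
This gives oxygen = 75*inflow + 32.
Linear in inflow, so extremes are at the endpoints: inflow = 0 gives oxygen = 32; inflow = 6 gives oxygen = 482.

32 to 482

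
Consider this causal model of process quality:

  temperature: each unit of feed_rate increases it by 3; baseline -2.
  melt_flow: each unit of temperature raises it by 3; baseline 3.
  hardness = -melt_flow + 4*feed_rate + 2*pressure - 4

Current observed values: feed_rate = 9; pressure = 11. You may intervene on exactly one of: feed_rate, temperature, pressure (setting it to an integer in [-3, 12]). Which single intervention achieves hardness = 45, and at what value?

Intervening on feed_rate: hardness = -5*feed_rate + 21. Reaching 45 requires feed_rate = -24/5, not an integer.
Intervening on temperature: with other inputs at their observed values, hardness = -3*temperature + 51. Solving for 45 gives temperature = 2, within [-3, 12].
Intervening on pressure: hardness = 2*pressure - 46. Reaching 45 requires pressure = 91/2, not an integer.

set temperature = 2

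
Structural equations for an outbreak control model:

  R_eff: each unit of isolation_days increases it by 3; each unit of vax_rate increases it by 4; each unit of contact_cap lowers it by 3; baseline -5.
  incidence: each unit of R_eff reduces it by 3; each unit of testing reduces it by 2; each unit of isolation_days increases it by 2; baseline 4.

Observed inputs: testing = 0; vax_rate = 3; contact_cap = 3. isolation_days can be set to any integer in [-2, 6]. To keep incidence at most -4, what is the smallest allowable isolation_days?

Substituting into the R_eff equation gives R_eff = 3*isolation_days - 2.
This gives incidence = -7*isolation_days + 10.
Require -7*isolation_days + 10 ≤ -4, so isolation_days ≥ 2.
The smallest integer in [-2, 6] satisfying this is 2.

isolation_days = 2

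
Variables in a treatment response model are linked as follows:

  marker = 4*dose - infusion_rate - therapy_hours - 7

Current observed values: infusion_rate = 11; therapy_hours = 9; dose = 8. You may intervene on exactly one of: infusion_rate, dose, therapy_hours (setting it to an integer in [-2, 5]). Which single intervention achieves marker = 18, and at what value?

Intervening on infusion_rate: with other inputs at their observed values, marker = -infusion_rate + 16. Solving for 18 gives infusion_rate = -2, within [-2, 5].
Intervening on dose: marker = 4*dose - 27. Reaching 18 requires dose = 45/4, not an integer.
Intervening on therapy_hours: marker = -therapy_hours + 14. Reaching 18 requires therapy_hours = -4, outside [-2, 5].

set infusion_rate = -2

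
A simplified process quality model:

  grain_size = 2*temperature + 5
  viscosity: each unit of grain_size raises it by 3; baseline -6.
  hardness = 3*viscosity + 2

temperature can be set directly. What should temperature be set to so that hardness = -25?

temperature = -3

Substituting into the viscosity equation gives viscosity = 6*temperature + 9.
This gives hardness = 18*temperature + 29.
Solve 18*temperature + 29 = -25: temperature = (-25 - 29) / 18 = -3.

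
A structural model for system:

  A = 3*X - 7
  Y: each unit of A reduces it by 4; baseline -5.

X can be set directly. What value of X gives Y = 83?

X = -5

Substituting into the Y equation gives Y = -12*X + 23.
Solve -12*X + 23 = 83: X = (83 - 23) / -12 = -5.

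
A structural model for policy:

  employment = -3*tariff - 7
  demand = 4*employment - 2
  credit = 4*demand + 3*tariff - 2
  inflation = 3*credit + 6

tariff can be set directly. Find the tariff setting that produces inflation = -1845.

Substituting into the demand equation gives demand = -12*tariff - 30.
credit becomes -45*tariff - 122.
This gives inflation = -135*tariff - 360.
Solve -135*tariff - 360 = -1845: tariff = (-1845 + 360) / -135 = 11.

tariff = 11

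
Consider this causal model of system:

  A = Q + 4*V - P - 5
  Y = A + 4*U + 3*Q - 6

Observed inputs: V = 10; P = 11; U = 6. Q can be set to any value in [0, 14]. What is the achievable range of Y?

Substituting into the A equation gives A = Q + 24.
Substituting into the Y equation gives Y = 4*Q + 42.
Linear in Q, so extremes are at the endpoints: Q = 0 gives Y = 42; Q = 14 gives Y = 98.

42 to 98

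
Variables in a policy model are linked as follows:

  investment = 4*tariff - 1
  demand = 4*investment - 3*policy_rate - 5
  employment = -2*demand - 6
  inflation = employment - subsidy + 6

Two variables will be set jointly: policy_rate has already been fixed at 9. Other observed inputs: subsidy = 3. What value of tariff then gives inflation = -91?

With policy_rate held at 9:
Substituting into the demand equation gives demand = 16*tariff - 36.
Substituting into the employment equation gives employment = -32*tariff + 66.
Substituting into the inflation equation gives inflation = -32*tariff + 69.
Solve -32*tariff + 69 = -91: tariff = (-91 - 69) / -32 = 5.

tariff = 5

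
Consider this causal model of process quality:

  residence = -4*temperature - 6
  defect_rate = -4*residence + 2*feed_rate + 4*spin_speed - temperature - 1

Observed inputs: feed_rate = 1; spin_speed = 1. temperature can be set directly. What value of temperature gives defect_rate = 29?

temperature = 0

Substituting into the defect_rate equation gives defect_rate = 15*temperature + 29.
Solve 15*temperature + 29 = 29: temperature = (29 - 29) / 15 = 0.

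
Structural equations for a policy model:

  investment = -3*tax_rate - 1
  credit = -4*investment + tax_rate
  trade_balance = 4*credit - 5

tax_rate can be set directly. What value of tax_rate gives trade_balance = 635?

Substituting into the credit equation gives credit = 13*tax_rate + 4.
So trade_balance = 52*tax_rate + 11.
Solve 52*tax_rate + 11 = 635: tax_rate = (635 - 11) / 52 = 12.

tax_rate = 12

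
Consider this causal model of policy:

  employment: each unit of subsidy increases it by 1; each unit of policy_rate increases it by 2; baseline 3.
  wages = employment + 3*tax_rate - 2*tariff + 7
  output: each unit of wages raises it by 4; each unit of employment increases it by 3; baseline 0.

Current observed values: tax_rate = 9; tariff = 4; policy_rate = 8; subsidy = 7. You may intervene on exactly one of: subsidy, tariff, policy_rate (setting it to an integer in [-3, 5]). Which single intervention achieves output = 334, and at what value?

set tariff = -2

Intervening on subsidy: output = 7*subsidy + 237. Reaching 334 requires subsidy = 97/7, not an integer.
Intervening on tariff: with other inputs at their observed values, output = -8*tariff + 318. Solving for 334 gives tariff = -2, within [-3, 5].
Intervening on policy_rate: output = 14*policy_rate + 174. Reaching 334 requires policy_rate = 80/7, not an integer.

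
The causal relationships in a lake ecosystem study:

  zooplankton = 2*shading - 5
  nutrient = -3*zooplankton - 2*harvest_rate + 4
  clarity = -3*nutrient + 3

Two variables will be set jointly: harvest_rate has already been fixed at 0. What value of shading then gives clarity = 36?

With harvest_rate held at 0:
Substituting into the nutrient equation gives nutrient = -6*shading + 19.
So clarity = 18*shading - 54.
Solve 18*shading - 54 = 36: shading = (36 + 54) / 18 = 5.

shading = 5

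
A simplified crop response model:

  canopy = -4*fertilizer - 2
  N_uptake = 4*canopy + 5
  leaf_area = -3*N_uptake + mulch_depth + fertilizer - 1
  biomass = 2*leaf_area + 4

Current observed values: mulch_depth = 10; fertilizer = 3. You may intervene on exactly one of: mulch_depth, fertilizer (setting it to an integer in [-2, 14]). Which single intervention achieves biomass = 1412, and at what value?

set fertilizer = 14

Intervening on mulch_depth: biomass = 2*mulch_depth + 314. Reaching 1412 requires mulch_depth = 549, outside [-2, 14].
Intervening on fertilizer: with other inputs at their observed values, biomass = 98*fertilizer + 40. Solving for 1412 gives fertilizer = 14, within [-2, 14].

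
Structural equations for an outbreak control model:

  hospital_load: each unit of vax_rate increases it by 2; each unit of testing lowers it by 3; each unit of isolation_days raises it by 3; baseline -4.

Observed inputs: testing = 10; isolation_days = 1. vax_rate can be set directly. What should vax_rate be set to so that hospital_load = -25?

vax_rate = 3

Substituting into the hospital_load equation gives hospital_load = 2*vax_rate - 31.
Solve 2*vax_rate - 31 = -25: vax_rate = (-25 + 31) / 2 = 3.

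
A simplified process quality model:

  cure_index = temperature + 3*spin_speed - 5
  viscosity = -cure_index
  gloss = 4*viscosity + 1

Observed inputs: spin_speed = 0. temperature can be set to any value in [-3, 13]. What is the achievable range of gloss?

Substituting into the cure_index equation gives cure_index = temperature - 5.
So viscosity = -temperature + 5.
Substituting into the gloss equation gives gloss = -4*temperature + 21.
Linear in temperature, so extremes are at the endpoints: temperature = -3 gives gloss = 33; temperature = 13 gives gloss = -31.

-31 to 33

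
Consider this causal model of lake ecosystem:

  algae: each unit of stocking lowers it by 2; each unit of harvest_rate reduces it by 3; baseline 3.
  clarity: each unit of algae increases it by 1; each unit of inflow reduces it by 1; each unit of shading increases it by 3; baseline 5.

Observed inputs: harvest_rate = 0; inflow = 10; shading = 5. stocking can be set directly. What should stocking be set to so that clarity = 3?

Substituting into the algae equation gives algae = -2*stocking + 3.
Substituting into the clarity equation gives clarity = -2*stocking + 13.
Solve -2*stocking + 13 = 3: stocking = (3 - 13) / -2 = 5.

stocking = 5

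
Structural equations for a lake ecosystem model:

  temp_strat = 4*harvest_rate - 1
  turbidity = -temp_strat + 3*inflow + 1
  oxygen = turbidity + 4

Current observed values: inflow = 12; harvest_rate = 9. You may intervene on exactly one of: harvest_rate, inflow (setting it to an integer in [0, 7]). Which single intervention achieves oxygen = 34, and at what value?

Intervening on harvest_rate: with other inputs at their observed values, oxygen = -4*harvest_rate + 42. Solving for 34 gives harvest_rate = 2, within [0, 7].
Intervening on inflow: oxygen = 3*inflow - 30. Reaching 34 requires inflow = 64/3, not an integer.

set harvest_rate = 2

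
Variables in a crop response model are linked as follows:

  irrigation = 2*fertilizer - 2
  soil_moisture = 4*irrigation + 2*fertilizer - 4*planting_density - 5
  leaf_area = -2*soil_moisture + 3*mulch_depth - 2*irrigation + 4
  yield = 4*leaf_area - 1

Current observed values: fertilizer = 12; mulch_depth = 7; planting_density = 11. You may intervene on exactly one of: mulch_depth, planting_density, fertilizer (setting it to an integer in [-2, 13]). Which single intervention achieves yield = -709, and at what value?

Intervening on mulch_depth: yield = 12*mulch_depth - 665. Reaching -709 requires mulch_depth = -11/3, not an integer.
Intervening on planting_density: with other inputs at their observed values, yield = 32*planting_density - 933. Solving for -709 gives planting_density = 7, within [-2, 13].
Intervening on fertilizer: yield = -96*fertilizer + 571. Reaching -709 requires fertilizer = 40/3, not an integer.

set planting_density = 7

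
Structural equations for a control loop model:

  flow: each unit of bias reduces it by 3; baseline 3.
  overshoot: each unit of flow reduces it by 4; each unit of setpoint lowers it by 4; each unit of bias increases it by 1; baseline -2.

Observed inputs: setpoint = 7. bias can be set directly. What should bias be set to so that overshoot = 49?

Substituting into the overshoot equation gives overshoot = 13*bias - 42.
Solve 13*bias - 42 = 49: bias = (49 + 42) / 13 = 7.

bias = 7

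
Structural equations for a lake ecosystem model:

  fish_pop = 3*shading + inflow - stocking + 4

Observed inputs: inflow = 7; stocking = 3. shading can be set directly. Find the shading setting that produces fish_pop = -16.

Substituting into the fish_pop equation gives fish_pop = 3*shading + 8.
Solve 3*shading + 8 = -16: shading = (-16 - 8) / 3 = -8.

shading = -8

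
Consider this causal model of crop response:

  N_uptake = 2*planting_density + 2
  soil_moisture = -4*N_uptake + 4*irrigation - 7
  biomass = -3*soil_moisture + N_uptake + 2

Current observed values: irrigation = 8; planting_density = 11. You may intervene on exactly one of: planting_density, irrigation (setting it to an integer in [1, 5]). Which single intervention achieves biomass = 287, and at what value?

Intervening on planting_density: biomass = 26*planting_density - 47. Reaching 287 requires planting_density = 167/13, not an integer.
Intervening on irrigation: with other inputs at their observed values, biomass = -12*irrigation + 335. Solving for 287 gives irrigation = 4, within [1, 5].

set irrigation = 4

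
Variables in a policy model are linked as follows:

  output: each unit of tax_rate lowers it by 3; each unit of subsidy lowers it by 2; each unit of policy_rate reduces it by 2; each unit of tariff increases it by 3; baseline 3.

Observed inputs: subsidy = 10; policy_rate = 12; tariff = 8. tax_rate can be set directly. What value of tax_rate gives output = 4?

Substituting into the output equation gives output = -3*tax_rate - 17.
Solve -3*tax_rate - 17 = 4: tax_rate = (4 + 17) / -3 = -7.

tax_rate = -7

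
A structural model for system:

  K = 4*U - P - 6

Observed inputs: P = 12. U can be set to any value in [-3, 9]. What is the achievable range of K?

-30 to 18

Substituting into the K equation gives K = 4*U - 18.
Linear in U, so extremes are at the endpoints: U = -3 gives K = -30; U = 9 gives K = 18.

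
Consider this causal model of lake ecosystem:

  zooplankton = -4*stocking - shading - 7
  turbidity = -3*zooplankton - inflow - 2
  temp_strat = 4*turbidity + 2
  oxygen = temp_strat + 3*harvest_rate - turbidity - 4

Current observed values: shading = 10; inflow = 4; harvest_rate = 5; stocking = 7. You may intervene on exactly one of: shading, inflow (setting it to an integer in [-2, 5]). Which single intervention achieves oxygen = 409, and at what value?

set inflow = 1

Intervening on shading: oxygen = 9*shading + 310. Reaching 409 requires shading = 11, outside [-2, 5].
Intervening on inflow: with other inputs at their observed values, oxygen = -3*inflow + 412. Solving for 409 gives inflow = 1, within [-2, 5].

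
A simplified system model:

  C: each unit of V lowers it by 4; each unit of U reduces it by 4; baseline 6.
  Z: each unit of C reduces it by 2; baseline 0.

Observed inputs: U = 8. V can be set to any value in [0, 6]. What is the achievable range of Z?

52 to 100

Substituting into the C equation gives C = -4*V - 26.
Substituting into the Z equation gives Z = 8*V + 52.
Linear in V, so extremes are at the endpoints: V = 0 gives Z = 52; V = 6 gives Z = 100.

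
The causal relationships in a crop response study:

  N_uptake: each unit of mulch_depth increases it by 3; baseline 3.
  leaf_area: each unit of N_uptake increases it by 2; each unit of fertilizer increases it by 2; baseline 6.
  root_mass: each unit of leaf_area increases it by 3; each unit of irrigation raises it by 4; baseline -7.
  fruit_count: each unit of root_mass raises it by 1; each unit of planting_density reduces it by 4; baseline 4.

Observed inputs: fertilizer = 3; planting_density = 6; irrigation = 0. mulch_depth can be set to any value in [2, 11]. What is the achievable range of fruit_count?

63 to 225

Substituting into the leaf_area equation gives leaf_area = 6*mulch_depth + 18.
This gives root_mass = 18*mulch_depth + 47.
Substituting into the fruit_count equation gives fruit_count = 18*mulch_depth + 27.
Linear in mulch_depth, so extremes are at the endpoints: mulch_depth = 2 gives fruit_count = 63; mulch_depth = 11 gives fruit_count = 225.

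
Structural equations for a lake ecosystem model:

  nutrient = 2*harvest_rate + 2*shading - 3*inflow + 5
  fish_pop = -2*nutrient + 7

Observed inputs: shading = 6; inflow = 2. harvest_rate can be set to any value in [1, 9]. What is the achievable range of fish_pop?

-51 to -19

Substituting into the nutrient equation gives nutrient = 2*harvest_rate + 11.
Substituting into the fish_pop equation gives fish_pop = -4*harvest_rate - 15.
Linear in harvest_rate, so extremes are at the endpoints: harvest_rate = 1 gives fish_pop = -19; harvest_rate = 9 gives fish_pop = -51.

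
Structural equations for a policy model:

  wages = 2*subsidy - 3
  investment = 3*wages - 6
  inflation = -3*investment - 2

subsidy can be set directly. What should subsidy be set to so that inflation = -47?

subsidy = 5

Substituting into the investment equation gives investment = 6*subsidy - 15.
Substituting into the inflation equation gives inflation = -18*subsidy + 43.
Solve -18*subsidy + 43 = -47: subsidy = (-47 - 43) / -18 = 5.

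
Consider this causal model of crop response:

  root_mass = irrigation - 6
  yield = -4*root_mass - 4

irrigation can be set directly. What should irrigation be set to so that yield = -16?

Substituting into the yield equation gives yield = -4*irrigation + 20.
Solve -4*irrigation + 20 = -16: irrigation = (-16 - 20) / -4 = 9.

irrigation = 9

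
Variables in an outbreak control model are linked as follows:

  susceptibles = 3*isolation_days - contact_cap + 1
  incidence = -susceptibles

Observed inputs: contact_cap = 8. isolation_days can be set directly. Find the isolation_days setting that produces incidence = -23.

Substituting into the susceptibles equation gives susceptibles = 3*isolation_days - 7.
incidence becomes -3*isolation_days + 7.
Solve -3*isolation_days + 7 = -23: isolation_days = (-23 - 7) / -3 = 10.

isolation_days = 10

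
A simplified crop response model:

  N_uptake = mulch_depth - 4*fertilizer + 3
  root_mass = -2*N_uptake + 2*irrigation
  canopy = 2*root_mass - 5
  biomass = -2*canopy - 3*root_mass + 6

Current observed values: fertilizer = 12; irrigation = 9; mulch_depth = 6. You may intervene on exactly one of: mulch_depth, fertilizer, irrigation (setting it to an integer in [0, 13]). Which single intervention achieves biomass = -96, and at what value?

Intervening on mulch_depth: biomass = 14*mulch_depth - 740. Reaching -96 requires mulch_depth = 46, outside [0, 13].
Intervening on fertilizer: with other inputs at their observed values, biomass = -56*fertilizer + 16. Solving for -96 gives fertilizer = 2, within [0, 13].
Intervening on irrigation: biomass = -14*irrigation - 530. Reaching -96 requires irrigation = -31, outside [0, 13].

set fertilizer = 2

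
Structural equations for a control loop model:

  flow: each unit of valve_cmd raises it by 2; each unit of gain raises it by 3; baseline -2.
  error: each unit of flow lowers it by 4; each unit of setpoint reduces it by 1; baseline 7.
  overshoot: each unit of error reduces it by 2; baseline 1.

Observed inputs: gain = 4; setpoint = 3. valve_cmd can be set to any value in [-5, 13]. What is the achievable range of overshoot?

Substituting into the flow equation gives flow = 2*valve_cmd + 10.
This gives error = -8*valve_cmd - 36.
Substituting into the overshoot equation gives overshoot = 16*valve_cmd + 73.
Linear in valve_cmd, so extremes are at the endpoints: valve_cmd = -5 gives overshoot = -7; valve_cmd = 13 gives overshoot = 281.

-7 to 281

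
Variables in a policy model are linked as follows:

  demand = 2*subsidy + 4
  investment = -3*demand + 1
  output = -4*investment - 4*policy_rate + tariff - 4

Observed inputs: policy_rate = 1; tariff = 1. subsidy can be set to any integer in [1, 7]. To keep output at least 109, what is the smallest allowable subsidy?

Substituting into the investment equation gives investment = -6*subsidy - 11.
output becomes 24*subsidy + 37.
Require 24*subsidy + 37 ≥ 109, so subsidy ≥ 3.
The smallest integer in [1, 7] satisfying this is 3.

subsidy = 3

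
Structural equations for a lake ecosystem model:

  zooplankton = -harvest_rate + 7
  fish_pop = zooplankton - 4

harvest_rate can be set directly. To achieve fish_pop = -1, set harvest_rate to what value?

Substituting into the fish_pop equation gives fish_pop = -harvest_rate + 3.
Solve -harvest_rate + 3 = -1: harvest_rate = (-1 - 3) / -1 = 4.

harvest_rate = 4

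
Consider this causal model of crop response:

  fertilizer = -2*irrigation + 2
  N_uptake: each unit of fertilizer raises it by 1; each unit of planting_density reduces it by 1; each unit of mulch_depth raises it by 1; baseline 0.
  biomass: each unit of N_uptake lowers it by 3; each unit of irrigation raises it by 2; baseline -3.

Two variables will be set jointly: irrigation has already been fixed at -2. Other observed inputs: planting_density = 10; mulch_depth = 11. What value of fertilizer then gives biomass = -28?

With irrigation held at -2:
Intervening on fertilizer fixes its value directly, overriding its dependence on irrigation.
Substituting into the N_uptake equation gives N_uptake = fertilizer + 1.
So biomass = -3*fertilizer - 10.
Solve -3*fertilizer - 10 = -28: fertilizer = (-28 + 10) / -3 = 6.

fertilizer = 6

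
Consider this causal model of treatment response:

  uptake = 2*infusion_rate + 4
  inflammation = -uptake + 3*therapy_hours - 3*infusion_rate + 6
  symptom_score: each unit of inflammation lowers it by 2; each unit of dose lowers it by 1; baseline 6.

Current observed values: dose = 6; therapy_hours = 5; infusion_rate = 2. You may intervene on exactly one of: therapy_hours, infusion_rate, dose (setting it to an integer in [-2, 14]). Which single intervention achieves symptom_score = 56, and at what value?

Intervening on therapy_hours: symptom_score = -6*therapy_hours + 16. Reaching 56 requires therapy_hours = -20/3, not an integer.
Intervening on infusion_rate: with other inputs at their observed values, symptom_score = 10*infusion_rate - 34. Solving for 56 gives infusion_rate = 9, within [-2, 14].
Intervening on dose: symptom_score = -dose - 8. Reaching 56 requires dose = -64, outside [-2, 14].

set infusion_rate = 9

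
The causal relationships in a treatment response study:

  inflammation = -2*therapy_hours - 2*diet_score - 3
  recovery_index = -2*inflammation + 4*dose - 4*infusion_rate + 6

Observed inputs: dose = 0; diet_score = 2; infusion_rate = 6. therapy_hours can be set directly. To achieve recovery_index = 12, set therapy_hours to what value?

Substituting into the inflammation equation gives inflammation = -2*therapy_hours - 7.
Substituting into the recovery_index equation gives recovery_index = 4*therapy_hours - 4.
Solve 4*therapy_hours - 4 = 12: therapy_hours = (12 + 4) / 4 = 4.

therapy_hours = 4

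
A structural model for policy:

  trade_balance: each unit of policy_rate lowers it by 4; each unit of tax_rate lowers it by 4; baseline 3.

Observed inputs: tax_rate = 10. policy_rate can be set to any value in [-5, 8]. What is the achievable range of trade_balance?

Substituting into the trade_balance equation gives trade_balance = -4*policy_rate - 37.
Linear in policy_rate, so extremes are at the endpoints: policy_rate = -5 gives trade_balance = -17; policy_rate = 8 gives trade_balance = -69.

-69 to -17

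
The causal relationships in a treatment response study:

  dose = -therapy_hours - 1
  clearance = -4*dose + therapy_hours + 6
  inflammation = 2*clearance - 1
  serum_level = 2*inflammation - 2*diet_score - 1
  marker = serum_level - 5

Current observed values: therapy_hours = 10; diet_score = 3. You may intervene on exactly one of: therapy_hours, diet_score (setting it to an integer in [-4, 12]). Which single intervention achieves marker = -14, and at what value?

set therapy_hours = -2

Intervening on therapy_hours: with other inputs at their observed values, marker = 20*therapy_hours + 26. Solving for -14 gives therapy_hours = -2, within [-4, 12].
Intervening on diet_score: marker = -2*diet_score + 232. Reaching -14 requires diet_score = 123, outside [-4, 12].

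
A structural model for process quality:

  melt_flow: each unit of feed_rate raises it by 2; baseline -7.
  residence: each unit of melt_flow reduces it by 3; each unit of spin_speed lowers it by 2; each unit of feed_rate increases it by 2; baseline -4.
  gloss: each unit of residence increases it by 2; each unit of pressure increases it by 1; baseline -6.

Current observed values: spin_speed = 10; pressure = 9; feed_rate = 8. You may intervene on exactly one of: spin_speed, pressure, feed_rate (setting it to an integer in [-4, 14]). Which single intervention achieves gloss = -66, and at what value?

set pressure = 10

Intervening on spin_speed: gloss = -4*spin_speed - 27. Reaching -66 requires spin_speed = 39/4, not an integer.
Intervening on pressure: with other inputs at their observed values, gloss = pressure - 76. Solving for -66 gives pressure = 10, within [-4, 14].
Intervening on feed_rate: gloss = -8*feed_rate - 3. Reaching -66 requires feed_rate = 63/8, not an integer.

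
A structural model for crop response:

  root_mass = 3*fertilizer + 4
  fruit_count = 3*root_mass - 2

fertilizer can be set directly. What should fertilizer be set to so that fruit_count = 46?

Substituting into the fruit_count equation gives fruit_count = 9*fertilizer + 10.
Solve 9*fertilizer + 10 = 46: fertilizer = (46 - 10) / 9 = 4.

fertilizer = 4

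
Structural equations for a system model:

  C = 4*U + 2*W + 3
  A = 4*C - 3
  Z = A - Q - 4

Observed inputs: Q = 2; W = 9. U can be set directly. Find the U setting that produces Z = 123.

Substituting into the C equation gives C = 4*U + 21.
This gives A = 16*U + 81.
Substituting into the Z equation gives Z = 16*U + 75.
Solve 16*U + 75 = 123: U = (123 - 75) / 16 = 3.

U = 3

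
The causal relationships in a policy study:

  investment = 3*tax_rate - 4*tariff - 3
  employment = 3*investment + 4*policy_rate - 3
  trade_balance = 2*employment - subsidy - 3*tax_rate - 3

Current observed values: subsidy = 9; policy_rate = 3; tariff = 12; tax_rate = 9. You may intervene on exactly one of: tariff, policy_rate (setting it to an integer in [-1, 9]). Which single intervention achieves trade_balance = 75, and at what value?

set tariff = 2

Intervening on tariff: with other inputs at their observed values, trade_balance = -24*tariff + 123. Solving for 75 gives tariff = 2, within [-1, 9].
Intervening on policy_rate: trade_balance = 8*policy_rate - 189. Reaching 75 requires policy_rate = 33, outside [-1, 9].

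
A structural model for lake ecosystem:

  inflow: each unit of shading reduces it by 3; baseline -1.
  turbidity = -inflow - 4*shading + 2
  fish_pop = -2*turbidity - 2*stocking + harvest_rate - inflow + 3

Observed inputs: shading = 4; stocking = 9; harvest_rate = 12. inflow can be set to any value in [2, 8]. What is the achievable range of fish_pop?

Intervening on inflow fixes its value directly, overriding its dependence on shading.
Substituting into the turbidity equation gives turbidity = -inflow - 14.
Substituting into the fish_pop equation gives fish_pop = inflow + 25.
Linear in inflow, so extremes are at the endpoints: inflow = 2 gives fish_pop = 27; inflow = 8 gives fish_pop = 33.

27 to 33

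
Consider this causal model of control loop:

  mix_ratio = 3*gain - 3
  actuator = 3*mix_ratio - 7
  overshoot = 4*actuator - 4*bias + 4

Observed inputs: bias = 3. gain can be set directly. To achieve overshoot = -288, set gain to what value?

Substituting into the actuator equation gives actuator = 9*gain - 16.
Substituting into the overshoot equation gives overshoot = 36*gain - 72.
Solve 36*gain - 72 = -288: gain = (-288 + 72) / 36 = -6.

gain = -6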